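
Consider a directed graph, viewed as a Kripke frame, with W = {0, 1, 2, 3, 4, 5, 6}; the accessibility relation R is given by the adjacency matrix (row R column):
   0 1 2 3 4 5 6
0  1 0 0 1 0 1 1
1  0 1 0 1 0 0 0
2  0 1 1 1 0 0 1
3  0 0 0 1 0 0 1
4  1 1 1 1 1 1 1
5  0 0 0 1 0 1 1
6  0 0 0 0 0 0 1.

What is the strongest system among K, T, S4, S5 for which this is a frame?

Reflexive (axiom T): yes — every world is R-related to itself.
Transitive (axiom 4): no — 1 R 3 and 3 R 6, but not 1 R 6.
Euclidean (axiom 5): no — 0 R 3 and 0 R 5, but not 3 R 5.
So F validates K, T; S4 would additionally require R to be transitive. The strongest is T.

T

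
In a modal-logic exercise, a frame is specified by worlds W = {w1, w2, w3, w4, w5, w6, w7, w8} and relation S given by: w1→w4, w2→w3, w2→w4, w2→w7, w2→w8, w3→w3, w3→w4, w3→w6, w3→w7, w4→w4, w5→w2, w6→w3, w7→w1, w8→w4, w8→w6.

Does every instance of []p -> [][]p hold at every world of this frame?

The schema 4 characterises exactly the transitive frames.
Transitive: no — w2 S w3 and w3 S w6, but not w2 S w6.

No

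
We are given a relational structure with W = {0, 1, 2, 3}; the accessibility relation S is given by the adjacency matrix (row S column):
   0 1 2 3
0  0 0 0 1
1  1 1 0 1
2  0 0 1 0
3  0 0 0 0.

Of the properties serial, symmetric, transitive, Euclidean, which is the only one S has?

transitive

Serial: no — 3 has no S-successor.
Symmetric: no — 0 S 3 but not 3 S 0.
Transitive: yes — every two-step S-path is closed by a direct edge.
Euclidean: no — 1 S 3 and 1 S 0, but not 3 S 0.
Only transitive holds.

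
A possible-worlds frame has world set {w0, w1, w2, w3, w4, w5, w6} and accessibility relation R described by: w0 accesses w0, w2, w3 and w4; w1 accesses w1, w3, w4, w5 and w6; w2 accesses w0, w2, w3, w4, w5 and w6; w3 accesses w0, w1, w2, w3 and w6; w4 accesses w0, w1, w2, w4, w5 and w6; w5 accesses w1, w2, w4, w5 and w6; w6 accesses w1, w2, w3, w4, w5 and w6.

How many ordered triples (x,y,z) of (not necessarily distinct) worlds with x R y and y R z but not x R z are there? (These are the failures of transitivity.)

Enumerating: (w0,w2,w5), (w0,w2,w6), (w0,w3,w1), (w0,w3,w6), (w0,w4,w1), (w0,w4,w5), (w0,w4,w6), (w1,w3,w0), (w1,w3,w2), (w1,w4,w0), (w1,w4,w2), (w1,w5,w2), … and 24 more.
Total: 36.

36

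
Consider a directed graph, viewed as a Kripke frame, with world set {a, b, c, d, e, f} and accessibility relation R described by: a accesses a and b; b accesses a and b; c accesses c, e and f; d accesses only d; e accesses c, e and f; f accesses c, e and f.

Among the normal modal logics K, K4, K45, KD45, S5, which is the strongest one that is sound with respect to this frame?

S5

Transitive (axiom 4): yes — every two-step R-path is closed by a direct edge.
Euclidean (axiom 5): yes — any two successors of a common world are R-related.
Serial (axiom D): yes — every world has a successor (e.g. a R a).
Reflexive (axiom T): yes — every world is R-related to itself.
So F validates K, K4, K45, KD45, S5. The strongest is S5.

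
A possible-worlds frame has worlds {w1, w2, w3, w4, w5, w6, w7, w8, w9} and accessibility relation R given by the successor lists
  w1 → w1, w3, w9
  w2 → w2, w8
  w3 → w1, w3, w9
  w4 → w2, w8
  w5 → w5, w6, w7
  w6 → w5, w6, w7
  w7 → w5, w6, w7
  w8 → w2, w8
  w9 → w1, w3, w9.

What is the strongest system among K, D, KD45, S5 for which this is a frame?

Serial (axiom D): yes — every world has a successor (e.g. w1 R w1).
Euclidean (axiom 5): yes — any two successors of a common world are R-related.
Transitive (axiom 4): yes — every two-step R-path is closed by a direct edge.
Reflexive (axiom T): no — w4 is not related to itself.
So F validates K, D, KD45; S5 would additionally require R to be reflexive. The strongest is KD45.

KD45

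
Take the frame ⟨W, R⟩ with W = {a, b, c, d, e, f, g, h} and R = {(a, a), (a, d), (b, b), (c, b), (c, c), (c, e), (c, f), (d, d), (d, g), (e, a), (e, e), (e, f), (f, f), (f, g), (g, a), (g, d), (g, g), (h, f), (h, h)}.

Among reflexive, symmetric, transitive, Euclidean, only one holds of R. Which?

reflexive

Reflexive: yes — every world is R-related to itself.
Symmetric: no — a R d but not d R a.
Transitive: no — a R d and d R g, but not a R g.
Euclidean: no — c R b and c R e, but not b R e.
Only reflexive holds.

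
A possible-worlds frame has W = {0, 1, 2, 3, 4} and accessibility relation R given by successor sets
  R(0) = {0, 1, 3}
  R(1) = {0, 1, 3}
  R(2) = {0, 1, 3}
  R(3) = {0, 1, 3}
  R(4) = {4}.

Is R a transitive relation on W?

Transitive: yes — every two-step R-path is closed by a direct edge.

Yes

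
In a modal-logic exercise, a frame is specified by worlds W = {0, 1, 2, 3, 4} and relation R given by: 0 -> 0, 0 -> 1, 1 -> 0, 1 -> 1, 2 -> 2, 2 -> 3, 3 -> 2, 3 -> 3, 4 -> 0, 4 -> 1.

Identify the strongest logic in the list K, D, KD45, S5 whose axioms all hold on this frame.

Serial (axiom D): yes — every world has a successor (e.g. 0 R 0).
Euclidean (axiom 5): yes — any two successors of a common world are R-related.
Transitive (axiom 4): yes — every two-step R-path is closed by a direct edge.
Reflexive (axiom T): no — 4 is not related to itself.
So F validates K, D, KD45; S5 would additionally require R to be reflexive. The strongest is KD45.

KD45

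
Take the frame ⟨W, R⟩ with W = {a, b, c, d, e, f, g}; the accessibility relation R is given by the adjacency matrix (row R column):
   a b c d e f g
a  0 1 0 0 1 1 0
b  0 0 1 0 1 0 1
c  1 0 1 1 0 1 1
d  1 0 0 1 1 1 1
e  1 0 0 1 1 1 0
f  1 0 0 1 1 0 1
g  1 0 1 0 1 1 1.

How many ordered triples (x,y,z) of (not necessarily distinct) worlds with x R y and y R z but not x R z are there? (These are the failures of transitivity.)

35

Enumerating: (a,b,c), (a,b,g), (a,e,a), (a,e,d), (a,f,a), (a,f,d), (a,f,g), (b,c,a), (b,c,d), (b,c,f), (b,e,a), (b,e,d), … and 23 more.
Total: 35.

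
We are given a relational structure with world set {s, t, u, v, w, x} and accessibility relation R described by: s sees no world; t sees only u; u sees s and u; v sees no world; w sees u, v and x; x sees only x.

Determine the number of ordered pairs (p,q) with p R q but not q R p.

Enumerating: (t,u), (u,s), (w,u), (w,v), (w,x).

5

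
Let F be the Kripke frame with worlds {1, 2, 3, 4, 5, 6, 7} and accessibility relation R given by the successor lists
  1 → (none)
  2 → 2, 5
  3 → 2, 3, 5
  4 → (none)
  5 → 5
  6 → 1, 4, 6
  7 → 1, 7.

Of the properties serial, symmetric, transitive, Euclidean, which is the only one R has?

Serial: no — 1 has no R-successor.
Symmetric: no — 2 R 5 but not 5 R 2.
Transitive: yes — every two-step R-path is closed by a direct edge.
Euclidean: no — 3 R 5 and 3 R 2, but not 5 R 2.
Only transitive holds.

transitive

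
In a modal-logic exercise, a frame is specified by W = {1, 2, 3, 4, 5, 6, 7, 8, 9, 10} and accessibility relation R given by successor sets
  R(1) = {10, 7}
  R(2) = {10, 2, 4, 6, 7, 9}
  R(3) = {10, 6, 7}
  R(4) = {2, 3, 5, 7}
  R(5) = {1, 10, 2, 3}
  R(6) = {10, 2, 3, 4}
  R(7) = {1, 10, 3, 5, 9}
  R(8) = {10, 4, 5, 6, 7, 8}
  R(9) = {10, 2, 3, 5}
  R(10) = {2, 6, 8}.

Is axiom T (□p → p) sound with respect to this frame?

Axiom T corresponds to the accessibility relation being reflexive.
Reflexive: no — 1 is not related to itself.

No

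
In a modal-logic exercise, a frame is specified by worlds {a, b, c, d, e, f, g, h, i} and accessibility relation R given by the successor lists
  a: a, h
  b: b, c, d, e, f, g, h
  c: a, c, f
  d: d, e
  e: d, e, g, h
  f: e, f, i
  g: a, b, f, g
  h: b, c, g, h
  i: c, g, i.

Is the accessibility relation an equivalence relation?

No

Reflexive: yes — every world is R-related to itself.
Symmetric: no — a R h but not h R a.
Transitive: no — a R h and h R b, but not a R b.
So R is not an equivalence relation.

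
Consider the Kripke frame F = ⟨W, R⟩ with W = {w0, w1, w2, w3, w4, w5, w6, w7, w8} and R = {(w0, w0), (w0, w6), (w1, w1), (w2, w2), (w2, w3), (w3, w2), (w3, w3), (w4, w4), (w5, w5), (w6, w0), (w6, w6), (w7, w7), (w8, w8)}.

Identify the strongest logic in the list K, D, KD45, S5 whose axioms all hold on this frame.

Serial (axiom D): yes — every world has a successor (e.g. w0 R w0).
Euclidean (axiom 5): yes — any two successors of a common world are R-related.
Transitive (axiom 4): yes — every two-step R-path is closed by a direct edge.
Reflexive (axiom T): yes — every world is R-related to itself.
So F validates K, D, KD45, S5. The strongest is S5.

S5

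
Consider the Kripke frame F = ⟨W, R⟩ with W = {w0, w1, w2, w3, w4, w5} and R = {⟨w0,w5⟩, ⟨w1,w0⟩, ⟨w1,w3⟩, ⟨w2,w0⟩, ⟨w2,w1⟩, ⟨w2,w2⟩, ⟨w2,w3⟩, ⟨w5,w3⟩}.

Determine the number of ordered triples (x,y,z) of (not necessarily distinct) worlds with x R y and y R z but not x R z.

Enumerating: (w0,w5,w3), (w1,w0,w5), (w2,w0,w5).

3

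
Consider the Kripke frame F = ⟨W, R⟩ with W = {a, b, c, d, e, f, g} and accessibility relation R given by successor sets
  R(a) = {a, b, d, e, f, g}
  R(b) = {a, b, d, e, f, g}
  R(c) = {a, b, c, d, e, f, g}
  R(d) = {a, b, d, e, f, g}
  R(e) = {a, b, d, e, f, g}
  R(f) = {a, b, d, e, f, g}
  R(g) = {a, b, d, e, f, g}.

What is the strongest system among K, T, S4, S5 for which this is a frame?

Reflexive (axiom T): yes — every world is R-related to itself.
Transitive (axiom 4): yes — every two-step R-path is closed by a direct edge.
Euclidean (axiom 5): no — c R a and c R c, but not a R c.
So F validates K, T, S4; S5 would additionally require R to be Euclidean. The strongest is S4.

S4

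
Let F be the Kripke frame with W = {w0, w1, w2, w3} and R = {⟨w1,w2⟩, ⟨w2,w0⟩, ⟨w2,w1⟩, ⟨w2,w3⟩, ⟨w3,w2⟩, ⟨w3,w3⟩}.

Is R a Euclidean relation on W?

No

Euclidean: no — w2 R w0 and w2 R w1, but not w0 R w1.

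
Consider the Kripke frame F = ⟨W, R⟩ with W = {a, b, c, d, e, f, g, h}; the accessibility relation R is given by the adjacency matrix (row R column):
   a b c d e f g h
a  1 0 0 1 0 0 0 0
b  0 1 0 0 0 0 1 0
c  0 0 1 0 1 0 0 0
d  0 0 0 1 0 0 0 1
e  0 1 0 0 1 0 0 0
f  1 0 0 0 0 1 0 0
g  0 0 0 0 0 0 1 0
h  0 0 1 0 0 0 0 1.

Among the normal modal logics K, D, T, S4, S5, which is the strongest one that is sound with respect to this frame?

Serial (axiom D): yes — every world has a successor (e.g. a R a).
Reflexive (axiom T): yes — every world is R-related to itself.
Transitive (axiom 4): no — a R d and d R h, but not a R h.
Euclidean (axiom 5): no — a R d and a R a, but not d R a.
So F validates K, D, T; S4 would additionally require R to be transitive. The strongest is T.

T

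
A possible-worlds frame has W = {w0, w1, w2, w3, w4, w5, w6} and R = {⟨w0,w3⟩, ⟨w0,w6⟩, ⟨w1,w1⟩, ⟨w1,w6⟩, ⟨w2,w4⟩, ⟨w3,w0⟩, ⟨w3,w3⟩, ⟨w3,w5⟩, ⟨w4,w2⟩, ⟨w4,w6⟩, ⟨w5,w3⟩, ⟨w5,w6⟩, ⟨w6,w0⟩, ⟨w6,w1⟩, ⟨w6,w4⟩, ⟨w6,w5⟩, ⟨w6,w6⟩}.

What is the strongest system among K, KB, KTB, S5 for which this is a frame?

KB

Symmetric (axiom B): yes — every pair in R has its reverse in R.
Reflexive (axiom T): no — w0 is not related to itself.
Euclidean (axiom 5): no — w0 R w3 and w0 R w6, but not w3 R w6.
So F validates K, KB; KTB would additionally require R to be reflexive. The strongest is KB.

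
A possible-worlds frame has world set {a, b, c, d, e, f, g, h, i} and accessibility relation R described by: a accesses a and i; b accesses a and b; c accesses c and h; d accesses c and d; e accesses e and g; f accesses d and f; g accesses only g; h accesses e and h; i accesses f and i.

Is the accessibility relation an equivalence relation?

Reflexive: yes — every world is R-related to itself.
Symmetric: no — a R i but not i R a.
Transitive: no — a R i and i R f, but not a R f.
So R is not an equivalence relation.

No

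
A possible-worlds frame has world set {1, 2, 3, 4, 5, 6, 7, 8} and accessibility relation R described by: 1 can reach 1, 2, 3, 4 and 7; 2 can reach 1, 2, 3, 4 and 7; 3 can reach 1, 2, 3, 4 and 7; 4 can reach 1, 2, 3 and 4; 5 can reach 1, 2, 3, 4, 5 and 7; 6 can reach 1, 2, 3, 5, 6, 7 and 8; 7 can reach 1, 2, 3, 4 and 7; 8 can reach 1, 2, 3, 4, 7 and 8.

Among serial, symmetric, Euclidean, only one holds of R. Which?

Serial: yes — every world has a successor (e.g. 1 R 1).
Symmetric: no — 5 R 1 but not 1 R 5.
Euclidean: no — 1 R 4 and 1 R 7, but not 4 R 7.
Only serial holds.

serial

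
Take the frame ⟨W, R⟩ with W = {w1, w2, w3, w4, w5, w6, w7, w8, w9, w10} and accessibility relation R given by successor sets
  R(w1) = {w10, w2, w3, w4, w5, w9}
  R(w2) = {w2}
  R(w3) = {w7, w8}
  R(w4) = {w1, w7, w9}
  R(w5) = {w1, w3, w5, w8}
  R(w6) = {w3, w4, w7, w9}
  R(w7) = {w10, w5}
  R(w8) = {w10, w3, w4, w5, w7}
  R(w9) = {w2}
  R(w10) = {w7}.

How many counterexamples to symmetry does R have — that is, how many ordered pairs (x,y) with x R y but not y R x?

17

Enumerating: (w1,w10), (w1,w2), (w1,w3), (w1,w9), (w3,w7), (w4,w7), (w4,w9), (w5,w3), (w6,w3), (w6,w4), (w6,w7), (w6,w9), (w7,w5), (w8,w10), (w8,w4), (w8,w7), (w9,w2).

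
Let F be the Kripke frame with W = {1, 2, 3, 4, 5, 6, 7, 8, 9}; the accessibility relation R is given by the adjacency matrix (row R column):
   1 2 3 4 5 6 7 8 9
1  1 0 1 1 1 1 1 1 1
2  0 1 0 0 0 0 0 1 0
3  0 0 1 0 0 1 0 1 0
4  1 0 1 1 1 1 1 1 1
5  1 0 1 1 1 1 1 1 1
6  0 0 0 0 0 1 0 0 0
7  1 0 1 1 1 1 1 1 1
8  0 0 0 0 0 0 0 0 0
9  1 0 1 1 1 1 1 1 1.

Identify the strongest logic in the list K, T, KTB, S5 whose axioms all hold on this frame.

Reflexive (axiom T): no — 8 is not related to itself.
Symmetric (axiom B): no — 1 R 3 but not 3 R 1.
Euclidean (axiom 5): no — 1 R 3 and 1 R 4, but not 3 R 4.
So F validates K; T would additionally require R to be reflexive. The strongest is K.

K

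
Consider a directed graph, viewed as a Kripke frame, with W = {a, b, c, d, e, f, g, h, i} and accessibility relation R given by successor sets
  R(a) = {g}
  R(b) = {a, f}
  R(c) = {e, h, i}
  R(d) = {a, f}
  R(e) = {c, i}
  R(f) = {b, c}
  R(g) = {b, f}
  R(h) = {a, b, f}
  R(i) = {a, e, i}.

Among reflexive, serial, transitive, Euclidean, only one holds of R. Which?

Reflexive: no — a is not related to itself.
Serial: yes — every world has a successor (e.g. a R g).
Transitive: no — a R g and g R b, but not a R b.
Euclidean: no — b R a and b R f, but not a R f.
Only serial holds.

serial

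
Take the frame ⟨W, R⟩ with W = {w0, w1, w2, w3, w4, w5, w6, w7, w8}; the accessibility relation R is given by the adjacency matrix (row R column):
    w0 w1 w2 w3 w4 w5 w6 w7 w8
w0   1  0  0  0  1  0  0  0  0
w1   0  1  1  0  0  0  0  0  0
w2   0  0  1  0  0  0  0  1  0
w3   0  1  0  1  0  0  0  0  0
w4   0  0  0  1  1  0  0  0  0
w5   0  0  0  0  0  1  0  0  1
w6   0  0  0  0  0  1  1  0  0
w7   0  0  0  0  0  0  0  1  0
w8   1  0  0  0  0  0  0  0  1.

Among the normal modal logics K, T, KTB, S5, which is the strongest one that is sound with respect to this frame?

T

Reflexive (axiom T): yes — every world is R-related to itself.
Symmetric (axiom B): no — w0 R w4 but not w4 R w0.
Euclidean (axiom 5): no — w0 R w4 and w0 R w0, but not w4 R w0.
So F validates K, T; KTB would additionally require R to be symmetric. The strongest is T.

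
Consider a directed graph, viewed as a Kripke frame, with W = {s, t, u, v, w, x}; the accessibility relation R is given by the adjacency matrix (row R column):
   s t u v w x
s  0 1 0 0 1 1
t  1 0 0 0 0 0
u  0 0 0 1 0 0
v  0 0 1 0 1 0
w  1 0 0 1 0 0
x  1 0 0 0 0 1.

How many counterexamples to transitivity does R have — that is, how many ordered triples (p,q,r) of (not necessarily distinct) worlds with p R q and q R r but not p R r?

Enumerating: (s,t,s), (s,w,s), (s,w,v), (s,x,s), (t,s,t), (t,s,w), (t,s,x), (u,v,u), (u,v,w), (v,u,v), (v,w,s), (v,w,v), … and 7 more.
Total: 19.

19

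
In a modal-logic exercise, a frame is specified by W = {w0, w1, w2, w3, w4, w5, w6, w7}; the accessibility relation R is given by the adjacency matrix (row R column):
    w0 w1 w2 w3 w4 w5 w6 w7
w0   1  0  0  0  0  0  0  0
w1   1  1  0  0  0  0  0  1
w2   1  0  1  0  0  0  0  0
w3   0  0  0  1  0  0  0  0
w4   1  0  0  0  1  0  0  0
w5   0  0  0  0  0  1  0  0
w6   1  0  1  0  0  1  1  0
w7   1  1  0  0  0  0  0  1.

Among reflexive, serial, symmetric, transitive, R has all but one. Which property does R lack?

symmetric

Reflexive: yes — every world is R-related to itself.
Serial: yes — every world has a successor (e.g. w0 R w0).
Symmetric: no — w1 R w0 but not w0 R w1.
Transitive: yes — every two-step R-path is closed by a direct edge.
Only symmetric fails.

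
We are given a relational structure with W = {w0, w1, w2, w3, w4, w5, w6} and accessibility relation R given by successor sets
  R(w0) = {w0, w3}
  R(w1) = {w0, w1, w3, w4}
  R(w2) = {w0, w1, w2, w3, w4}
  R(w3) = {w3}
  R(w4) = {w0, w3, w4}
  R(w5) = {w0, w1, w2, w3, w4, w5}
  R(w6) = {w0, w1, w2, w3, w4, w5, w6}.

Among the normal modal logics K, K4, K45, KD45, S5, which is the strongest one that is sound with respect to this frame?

K4

Transitive (axiom 4): yes — every two-step R-path is closed by a direct edge.
Euclidean (axiom 5): no — w1 R w0 and w1 R w4, but not w0 R w4.
Serial (axiom D): yes — every world has a successor (e.g. w0 R w0).
Reflexive (axiom T): yes — every world is R-related to itself.
So F validates K, K4; K45 would additionally require R to be Euclidean. The strongest is K4.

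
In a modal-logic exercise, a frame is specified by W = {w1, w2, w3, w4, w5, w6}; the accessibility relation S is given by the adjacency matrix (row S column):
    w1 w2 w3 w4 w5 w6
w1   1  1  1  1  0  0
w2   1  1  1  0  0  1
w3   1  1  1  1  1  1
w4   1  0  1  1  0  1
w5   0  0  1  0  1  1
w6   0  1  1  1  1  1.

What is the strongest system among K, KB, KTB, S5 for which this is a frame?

Symmetric (axiom B): yes — every pair in S has its reverse in S.
Reflexive (axiom T): yes — every world is S-related to itself.
Euclidean (axiom 5): no — w1 S w2 and w1 S w4, but not w2 S w4.
So F validates K, KB, KTB; S5 would additionally require S to be Euclidean. The strongest is KTB.

KTB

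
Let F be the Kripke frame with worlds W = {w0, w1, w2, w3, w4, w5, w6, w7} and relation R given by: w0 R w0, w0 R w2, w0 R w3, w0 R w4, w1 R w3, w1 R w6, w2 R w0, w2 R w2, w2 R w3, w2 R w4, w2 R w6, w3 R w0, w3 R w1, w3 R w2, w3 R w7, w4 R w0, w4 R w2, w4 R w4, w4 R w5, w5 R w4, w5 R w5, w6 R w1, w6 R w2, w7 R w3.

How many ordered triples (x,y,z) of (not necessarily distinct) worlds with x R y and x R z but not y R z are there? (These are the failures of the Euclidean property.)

Enumerating: (w0,w3,w3), (w0,w3,w4), (w0,w4,w3), (w1,w3,w3), (w1,w3,w6), (w1,w6,w3), (w1,w6,w6), (w2,w0,w6), (w2,w3,w3), (w2,w3,w4), (w2,w3,w6), (w2,w4,w3), … and 25 more.
Total: 37.

37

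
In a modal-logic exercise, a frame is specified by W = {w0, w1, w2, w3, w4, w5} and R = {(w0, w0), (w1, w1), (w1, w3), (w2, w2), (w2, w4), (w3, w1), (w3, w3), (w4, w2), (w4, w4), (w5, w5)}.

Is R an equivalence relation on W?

Yes

Reflexive: yes — every world is R-related to itself.
Symmetric: yes — every pair in R has its reverse in R.
Transitive: yes — every two-step R-path is closed by a direct edge.
So R is an equivalence relation.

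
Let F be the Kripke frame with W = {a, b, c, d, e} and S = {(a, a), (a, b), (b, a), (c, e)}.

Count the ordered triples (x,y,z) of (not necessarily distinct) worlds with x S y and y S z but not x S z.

Enumerating: (b,a,b).

1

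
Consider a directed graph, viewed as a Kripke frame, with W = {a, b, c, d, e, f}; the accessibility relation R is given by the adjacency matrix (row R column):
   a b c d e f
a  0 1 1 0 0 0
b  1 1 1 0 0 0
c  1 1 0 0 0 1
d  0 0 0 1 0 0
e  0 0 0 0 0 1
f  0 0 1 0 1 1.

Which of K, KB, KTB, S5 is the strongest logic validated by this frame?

Symmetric (axiom B): yes — every pair in R has its reverse in R.
Reflexive (axiom T): no — a is not related to itself.
Euclidean (axiom 5): no — c R a and c R f, but not a R f.
So F validates K, KB; KTB would additionally require R to be reflexive. The strongest is KB.

KB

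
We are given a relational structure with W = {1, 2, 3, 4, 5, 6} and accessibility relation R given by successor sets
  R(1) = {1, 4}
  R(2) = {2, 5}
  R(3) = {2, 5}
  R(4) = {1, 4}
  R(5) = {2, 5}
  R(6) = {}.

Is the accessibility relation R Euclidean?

Euclidean: yes — any two successors of a common world are R-related.

Yes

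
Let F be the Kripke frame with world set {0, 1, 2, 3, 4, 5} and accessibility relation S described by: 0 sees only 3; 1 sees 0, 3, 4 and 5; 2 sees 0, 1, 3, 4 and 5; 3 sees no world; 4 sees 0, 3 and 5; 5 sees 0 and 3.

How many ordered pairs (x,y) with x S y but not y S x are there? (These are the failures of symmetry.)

Enumerating: (0,3), (1,0), (1,3), (1,4), (1,5), (2,0), (2,1), (2,3), (2,4), (2,5), (4,0), (4,3), (4,5), (5,0), (5,3).

15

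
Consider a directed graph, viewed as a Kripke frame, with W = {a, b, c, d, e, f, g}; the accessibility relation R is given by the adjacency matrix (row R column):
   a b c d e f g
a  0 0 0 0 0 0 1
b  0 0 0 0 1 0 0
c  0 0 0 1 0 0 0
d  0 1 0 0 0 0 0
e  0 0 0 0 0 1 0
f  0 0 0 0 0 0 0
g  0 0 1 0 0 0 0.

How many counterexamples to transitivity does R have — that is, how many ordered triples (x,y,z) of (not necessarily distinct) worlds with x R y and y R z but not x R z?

5

Enumerating: (a,g,c), (b,e,f), (c,d,b), (d,b,e), (g,c,d).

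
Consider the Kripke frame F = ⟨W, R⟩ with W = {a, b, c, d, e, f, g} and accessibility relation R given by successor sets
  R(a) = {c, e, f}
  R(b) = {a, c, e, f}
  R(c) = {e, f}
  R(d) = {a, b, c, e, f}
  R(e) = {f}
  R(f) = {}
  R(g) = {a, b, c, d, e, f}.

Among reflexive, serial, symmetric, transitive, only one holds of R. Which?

Reflexive: no — a is not related to itself.
Serial: no — f has no R-successor.
Symmetric: no — a R c but not c R a.
Transitive: yes — every two-step R-path is closed by a direct edge.
Only transitive holds.

transitive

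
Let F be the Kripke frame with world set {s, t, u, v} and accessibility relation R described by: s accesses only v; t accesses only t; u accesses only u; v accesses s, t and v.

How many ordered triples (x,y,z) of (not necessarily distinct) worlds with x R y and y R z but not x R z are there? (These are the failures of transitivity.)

2

Enumerating: (s,v,s), (s,v,t).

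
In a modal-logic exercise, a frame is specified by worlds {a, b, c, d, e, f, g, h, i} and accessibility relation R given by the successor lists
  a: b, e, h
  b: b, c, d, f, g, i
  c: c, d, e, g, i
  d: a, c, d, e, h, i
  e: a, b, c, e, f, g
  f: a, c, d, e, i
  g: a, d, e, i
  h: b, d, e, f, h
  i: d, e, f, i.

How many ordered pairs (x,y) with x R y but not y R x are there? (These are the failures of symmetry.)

22

Enumerating: (a,b), (a,h), (b,c), (b,d), (b,f), (b,g), (b,i), (c,g), (c,i), (d,a), (d,e), (e,b), … and 10 more.
Total: 22.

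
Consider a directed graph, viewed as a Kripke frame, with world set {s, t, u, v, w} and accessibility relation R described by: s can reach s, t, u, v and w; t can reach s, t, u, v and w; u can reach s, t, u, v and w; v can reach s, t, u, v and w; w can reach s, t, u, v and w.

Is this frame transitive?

Yes

Transitive: yes — every two-step R-path is closed by a direct edge.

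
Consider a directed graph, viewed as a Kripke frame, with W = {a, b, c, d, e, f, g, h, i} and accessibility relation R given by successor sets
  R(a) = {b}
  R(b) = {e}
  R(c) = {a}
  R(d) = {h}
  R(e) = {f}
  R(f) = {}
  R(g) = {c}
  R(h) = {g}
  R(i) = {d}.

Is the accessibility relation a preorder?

Reflexive: no — a is not related to itself.
Transitive: no — a R b and b R e, but not a R e.
So R is not a preorder.

No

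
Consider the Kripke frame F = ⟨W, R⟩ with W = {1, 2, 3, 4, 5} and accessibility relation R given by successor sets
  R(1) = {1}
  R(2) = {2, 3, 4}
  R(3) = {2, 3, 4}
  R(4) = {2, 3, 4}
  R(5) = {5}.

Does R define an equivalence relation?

Reflexive: yes — every world is R-related to itself.
Symmetric: yes — every pair in R has its reverse in R.
Transitive: yes — every two-step R-path is closed by a direct edge.
So R is an equivalence relation.

Yes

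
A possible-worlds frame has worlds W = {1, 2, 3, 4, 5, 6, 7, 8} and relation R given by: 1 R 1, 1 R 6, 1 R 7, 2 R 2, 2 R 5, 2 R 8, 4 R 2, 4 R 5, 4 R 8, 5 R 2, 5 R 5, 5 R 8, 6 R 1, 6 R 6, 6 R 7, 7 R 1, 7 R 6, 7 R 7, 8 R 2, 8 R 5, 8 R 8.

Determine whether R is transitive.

Transitive: yes — every two-step R-path is closed by a direct edge.

Yes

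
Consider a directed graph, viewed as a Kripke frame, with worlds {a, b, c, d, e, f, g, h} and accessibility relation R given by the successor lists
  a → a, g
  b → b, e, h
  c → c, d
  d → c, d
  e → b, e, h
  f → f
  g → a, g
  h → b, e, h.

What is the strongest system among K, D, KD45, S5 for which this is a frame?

S5

Serial (axiom D): yes — every world has a successor (e.g. a R a).
Euclidean (axiom 5): yes — any two successors of a common world are R-related.
Transitive (axiom 4): yes — every two-step R-path is closed by a direct edge.
Reflexive (axiom T): yes — every world is R-related to itself.
So F validates K, D, KD45, S5. The strongest is S5.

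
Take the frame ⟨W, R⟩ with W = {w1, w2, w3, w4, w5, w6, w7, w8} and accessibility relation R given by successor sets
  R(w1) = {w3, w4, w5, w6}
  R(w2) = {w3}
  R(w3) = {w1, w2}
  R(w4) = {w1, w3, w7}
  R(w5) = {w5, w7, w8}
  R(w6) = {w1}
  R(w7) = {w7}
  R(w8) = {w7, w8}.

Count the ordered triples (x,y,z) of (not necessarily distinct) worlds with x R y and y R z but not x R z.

Enumerating: (w1,w3,w1), (w1,w3,w2), (w1,w4,w1), (w1,w4,w7), (w1,w5,w7), (w1,w5,w8), (w1,w6,w1), (w2,w3,w1), (w2,w3,w2), (w3,w1,w3), (w3,w1,w4), (w3,w1,w5), … and 10 more.
Total: 22.

22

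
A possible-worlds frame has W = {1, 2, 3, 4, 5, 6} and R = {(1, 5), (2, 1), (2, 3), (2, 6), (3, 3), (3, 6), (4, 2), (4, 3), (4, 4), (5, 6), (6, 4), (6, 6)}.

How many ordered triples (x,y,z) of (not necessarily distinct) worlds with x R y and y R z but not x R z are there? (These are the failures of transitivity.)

Enumerating: (1,5,6), (2,1,5), (2,6,4), (3,6,4), (4,2,1), (4,2,6), (4,3,6), (5,6,4), (6,4,2), (6,4,3).

10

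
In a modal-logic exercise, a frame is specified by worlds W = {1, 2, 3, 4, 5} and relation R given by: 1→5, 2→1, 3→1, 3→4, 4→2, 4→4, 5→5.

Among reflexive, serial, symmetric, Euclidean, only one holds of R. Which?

serial

Reflexive: no — 1 is not related to itself.
Serial: yes — every world has a successor (e.g. 1 R 5).
Symmetric: no — 1 R 5 but not 5 R 1.
Euclidean: no — 3 R 1 and 3 R 4, but not 1 R 4.
Only serial holds.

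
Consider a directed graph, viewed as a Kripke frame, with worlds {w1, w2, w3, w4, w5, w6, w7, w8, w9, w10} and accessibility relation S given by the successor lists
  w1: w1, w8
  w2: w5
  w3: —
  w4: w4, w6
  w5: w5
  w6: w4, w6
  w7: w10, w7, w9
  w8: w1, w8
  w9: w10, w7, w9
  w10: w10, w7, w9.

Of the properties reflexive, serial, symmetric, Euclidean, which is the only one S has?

Reflexive: no — w2 is not related to itself.
Serial: no — w3 has no S-successor.
Symmetric: no — w2 S w5 but not w5 S w2.
Euclidean: yes — any two successors of a common world are S-related.
Only Euclidean holds.

Euclidean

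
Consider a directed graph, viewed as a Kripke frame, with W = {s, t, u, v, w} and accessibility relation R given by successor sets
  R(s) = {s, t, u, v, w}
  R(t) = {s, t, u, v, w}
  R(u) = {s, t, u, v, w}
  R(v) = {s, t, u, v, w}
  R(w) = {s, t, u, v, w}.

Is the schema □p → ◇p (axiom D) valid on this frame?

Yes

Axiom D corresponds to the accessibility relation being serial.
Serial: yes — every world has a successor (e.g. s R s).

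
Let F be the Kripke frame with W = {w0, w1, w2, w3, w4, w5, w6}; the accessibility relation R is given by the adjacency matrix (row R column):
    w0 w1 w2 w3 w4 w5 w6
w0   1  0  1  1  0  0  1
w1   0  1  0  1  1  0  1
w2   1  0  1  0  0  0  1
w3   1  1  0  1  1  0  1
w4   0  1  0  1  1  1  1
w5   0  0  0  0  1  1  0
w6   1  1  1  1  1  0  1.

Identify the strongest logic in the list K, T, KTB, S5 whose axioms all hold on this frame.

Reflexive (axiom T): yes — every world is R-related to itself.
Symmetric (axiom B): yes — every pair in R has its reverse in R.
Euclidean (axiom 5): no — w0 R w2 and w0 R w3, but not w2 R w3.
So F validates K, T, KTB; S5 would additionally require R to be Euclidean. The strongest is KTB.

KTB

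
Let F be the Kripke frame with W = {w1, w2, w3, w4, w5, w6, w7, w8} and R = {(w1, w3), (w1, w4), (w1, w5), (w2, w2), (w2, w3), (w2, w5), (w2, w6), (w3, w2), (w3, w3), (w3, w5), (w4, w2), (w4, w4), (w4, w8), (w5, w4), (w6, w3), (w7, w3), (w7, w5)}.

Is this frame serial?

Serial: no — w8 has no R-successor.

No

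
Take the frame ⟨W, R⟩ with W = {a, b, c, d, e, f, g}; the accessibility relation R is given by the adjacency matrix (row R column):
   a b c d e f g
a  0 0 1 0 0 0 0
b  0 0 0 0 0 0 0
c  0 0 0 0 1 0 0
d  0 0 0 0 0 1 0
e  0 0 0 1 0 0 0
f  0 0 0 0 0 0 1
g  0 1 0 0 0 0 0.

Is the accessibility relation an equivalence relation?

Reflexive: no — a is not related to itself.
Symmetric: no — a R c but not c R a.
Transitive: no — a R c and c R e, but not a R e.
So R is not an equivalence relation.

No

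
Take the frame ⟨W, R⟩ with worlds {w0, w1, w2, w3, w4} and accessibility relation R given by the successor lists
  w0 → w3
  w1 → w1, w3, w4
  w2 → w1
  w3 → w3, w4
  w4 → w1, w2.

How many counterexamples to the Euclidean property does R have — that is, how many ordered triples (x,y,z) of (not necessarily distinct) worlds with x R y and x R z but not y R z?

Enumerating: (w1,w3,w1), (w1,w4,w3), (w1,w4,w4), (w3,w4,w3), (w3,w4,w4), (w4,w1,w2), (w4,w2,w2).

7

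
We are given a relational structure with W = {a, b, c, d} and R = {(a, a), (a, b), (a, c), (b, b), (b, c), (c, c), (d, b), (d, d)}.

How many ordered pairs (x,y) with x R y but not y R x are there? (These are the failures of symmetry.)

4

Enumerating: (a,b), (a,c), (b,c), (d,b).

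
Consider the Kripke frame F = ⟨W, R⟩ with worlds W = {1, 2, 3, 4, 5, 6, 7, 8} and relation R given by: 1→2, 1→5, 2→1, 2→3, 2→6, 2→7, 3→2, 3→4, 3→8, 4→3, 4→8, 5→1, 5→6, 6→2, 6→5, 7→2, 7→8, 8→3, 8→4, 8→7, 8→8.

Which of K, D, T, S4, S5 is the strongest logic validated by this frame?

Serial (axiom D): yes — every world has a successor (e.g. 1 R 2).
Reflexive (axiom T): no — 1 is not related to itself.
Transitive (axiom 4): no — 1 R 2 and 2 R 3, but not 1 R 3.
Euclidean (axiom 5): no — 1 R 2 and 1 R 5, but not 2 R 5.
So F validates K, D; T would additionally require R to be reflexive. The strongest is D.

D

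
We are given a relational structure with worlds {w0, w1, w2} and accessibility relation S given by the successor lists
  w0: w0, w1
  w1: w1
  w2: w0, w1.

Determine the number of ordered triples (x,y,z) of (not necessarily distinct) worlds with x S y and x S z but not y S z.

Enumerating: (w0,w1,w0), (w2,w1,w0).

2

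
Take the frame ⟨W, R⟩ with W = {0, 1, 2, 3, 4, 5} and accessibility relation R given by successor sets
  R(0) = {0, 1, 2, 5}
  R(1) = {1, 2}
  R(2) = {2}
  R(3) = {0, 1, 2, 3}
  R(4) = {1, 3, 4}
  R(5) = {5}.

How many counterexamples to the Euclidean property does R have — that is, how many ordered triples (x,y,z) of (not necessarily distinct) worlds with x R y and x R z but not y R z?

18

Enumerating: (0,1,0), (0,1,5), (0,2,0), (0,2,1), (0,2,5), (0,5,0), (0,5,1), (0,5,2), (1,2,1), (3,0,3), (3,1,0), (3,1,3), (3,2,0), (3,2,1), (3,2,3), (4,1,3), (4,1,4), (4,3,4).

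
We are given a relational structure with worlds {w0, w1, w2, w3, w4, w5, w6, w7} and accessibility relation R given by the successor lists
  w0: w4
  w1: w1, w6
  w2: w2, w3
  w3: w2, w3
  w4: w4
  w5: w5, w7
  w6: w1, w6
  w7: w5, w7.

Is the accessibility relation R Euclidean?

Yes

Euclidean: yes — any two successors of a common world are R-related.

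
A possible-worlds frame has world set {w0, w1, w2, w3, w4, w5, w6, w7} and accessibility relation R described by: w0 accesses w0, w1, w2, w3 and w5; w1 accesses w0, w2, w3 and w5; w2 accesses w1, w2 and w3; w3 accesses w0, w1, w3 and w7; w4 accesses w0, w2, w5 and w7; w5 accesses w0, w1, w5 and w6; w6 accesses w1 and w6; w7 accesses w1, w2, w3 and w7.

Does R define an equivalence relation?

Reflexive: no — w1 is not related to itself.
Symmetric: no — w0 R w2 but not w2 R w0.
Transitive: no — w0 R w3 and w3 R w7, but not w0 R w7.
So R is not an equivalence relation.

No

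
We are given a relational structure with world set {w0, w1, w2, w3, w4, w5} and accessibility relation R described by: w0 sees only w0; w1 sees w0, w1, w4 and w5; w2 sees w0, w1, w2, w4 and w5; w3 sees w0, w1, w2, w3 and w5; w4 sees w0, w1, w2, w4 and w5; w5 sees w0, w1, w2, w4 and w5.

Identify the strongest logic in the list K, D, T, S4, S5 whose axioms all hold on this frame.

Serial (axiom D): yes — every world has a successor (e.g. w0 R w0).
Reflexive (axiom T): yes — every world is R-related to itself.
Transitive (axiom 4): no — w1 R w4 and w4 R w2, but not w1 R w2.
Euclidean (axiom 5): no — w1 R w0 and w1 R w4, but not w0 R w4.
So F validates K, D, T; S4 would additionally require R to be transitive. The strongest is T.

T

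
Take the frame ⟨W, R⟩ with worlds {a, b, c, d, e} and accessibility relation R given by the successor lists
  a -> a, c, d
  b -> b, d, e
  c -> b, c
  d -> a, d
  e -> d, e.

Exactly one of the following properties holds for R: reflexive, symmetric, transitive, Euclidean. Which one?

Reflexive: yes — every world is R-related to itself.
Symmetric: no — a R c but not c R a.
Transitive: no — a R c and c R b, but not a R b.
Euclidean: no — a R c and a R d, but not c R d.
Only reflexive holds.

reflexive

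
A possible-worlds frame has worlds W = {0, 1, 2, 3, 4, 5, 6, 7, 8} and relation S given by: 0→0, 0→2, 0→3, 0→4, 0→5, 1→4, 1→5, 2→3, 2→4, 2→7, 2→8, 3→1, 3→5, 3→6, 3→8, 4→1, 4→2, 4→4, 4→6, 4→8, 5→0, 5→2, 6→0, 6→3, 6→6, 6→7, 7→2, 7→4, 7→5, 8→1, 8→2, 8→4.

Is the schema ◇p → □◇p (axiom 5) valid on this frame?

No

The schema 5 characterises exactly the Euclidean frames.
Euclidean: no — 0 S 2 and 0 S 5, but not 2 S 5.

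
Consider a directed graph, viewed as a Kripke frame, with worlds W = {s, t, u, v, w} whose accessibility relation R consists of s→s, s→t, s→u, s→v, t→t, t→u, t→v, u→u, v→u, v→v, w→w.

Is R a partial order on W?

Reflexive: yes — every world is R-related to itself.
Transitive: yes — every two-step R-path is closed by a direct edge.
Antisymmetric: yes — no distinct pair is related both ways.
So R is a partial order.

Yes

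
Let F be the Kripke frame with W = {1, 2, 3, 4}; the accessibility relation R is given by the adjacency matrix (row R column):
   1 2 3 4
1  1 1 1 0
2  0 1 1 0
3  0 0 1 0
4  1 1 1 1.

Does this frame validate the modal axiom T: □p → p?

Yes

Axiom T corresponds to the accessibility relation being reflexive.
Reflexive: yes — every world is R-related to itself.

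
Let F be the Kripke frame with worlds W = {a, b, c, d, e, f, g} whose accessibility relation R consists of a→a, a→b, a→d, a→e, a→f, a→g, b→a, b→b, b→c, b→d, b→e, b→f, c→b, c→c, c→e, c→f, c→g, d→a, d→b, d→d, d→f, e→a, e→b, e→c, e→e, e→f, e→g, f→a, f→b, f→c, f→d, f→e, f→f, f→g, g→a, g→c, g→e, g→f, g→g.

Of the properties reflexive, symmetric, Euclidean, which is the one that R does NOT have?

Reflexive: yes — every world is R-related to itself.
Symmetric: yes — every pair in R has its reverse in R.
Euclidean: no — a R b and a R g, but not b R g.
Only Euclidean fails.

Euclidean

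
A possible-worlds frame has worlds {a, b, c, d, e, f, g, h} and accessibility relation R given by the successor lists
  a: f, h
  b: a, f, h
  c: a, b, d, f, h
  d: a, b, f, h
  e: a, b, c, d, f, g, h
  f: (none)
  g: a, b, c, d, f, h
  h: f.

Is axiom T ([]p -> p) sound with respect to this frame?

No

Axiom T corresponds to the accessibility relation being reflexive.
Reflexive: no — a is not related to itself.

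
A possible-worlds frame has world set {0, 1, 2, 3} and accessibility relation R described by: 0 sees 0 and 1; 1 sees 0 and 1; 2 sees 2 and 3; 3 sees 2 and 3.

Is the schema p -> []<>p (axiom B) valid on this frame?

Yes

The schema B characterises exactly the symmetric frames.
Symmetric: yes — every pair in R has its reverse in R.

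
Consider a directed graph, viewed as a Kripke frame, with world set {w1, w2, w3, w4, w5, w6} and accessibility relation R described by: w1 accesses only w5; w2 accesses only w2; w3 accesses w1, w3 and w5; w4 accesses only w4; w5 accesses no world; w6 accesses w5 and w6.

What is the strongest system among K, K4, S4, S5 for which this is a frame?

K4

Transitive (axiom 4): yes — every two-step R-path is closed by a direct edge.
Reflexive (axiom T): no — w1 is not related to itself.
Euclidean (axiom 5): no — w3 R w5 and w3 R w1, but not w5 R w1.
So F validates K, K4; S4 would additionally require R to be reflexive. The strongest is K4.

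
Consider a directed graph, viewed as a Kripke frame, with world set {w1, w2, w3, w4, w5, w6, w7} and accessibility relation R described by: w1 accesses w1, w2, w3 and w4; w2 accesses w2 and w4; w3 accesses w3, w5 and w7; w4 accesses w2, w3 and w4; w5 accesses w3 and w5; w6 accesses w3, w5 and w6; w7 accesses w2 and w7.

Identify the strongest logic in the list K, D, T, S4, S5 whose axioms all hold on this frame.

T

Serial (axiom D): yes — every world has a successor (e.g. w1 R w1).
Reflexive (axiom T): yes — every world is R-related to itself.
Transitive (axiom 4): no — w1 R w3 and w3 R w5, but not w1 R w5.
Euclidean (axiom 5): no — w1 R w2 and w1 R w3, but not w2 R w3.
So F validates K, D, T; S4 would additionally require R to be transitive. The strongest is T.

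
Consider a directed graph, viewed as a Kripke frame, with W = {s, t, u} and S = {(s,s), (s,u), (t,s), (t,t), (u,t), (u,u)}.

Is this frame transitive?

Transitive: no — s S u and u S t, but not s S t.

No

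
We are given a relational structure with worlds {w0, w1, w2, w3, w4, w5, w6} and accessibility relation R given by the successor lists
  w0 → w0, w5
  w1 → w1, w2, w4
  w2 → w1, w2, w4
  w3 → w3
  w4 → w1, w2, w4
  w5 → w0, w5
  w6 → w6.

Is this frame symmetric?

Symmetric: yes — every pair in R has its reverse in R.

Yes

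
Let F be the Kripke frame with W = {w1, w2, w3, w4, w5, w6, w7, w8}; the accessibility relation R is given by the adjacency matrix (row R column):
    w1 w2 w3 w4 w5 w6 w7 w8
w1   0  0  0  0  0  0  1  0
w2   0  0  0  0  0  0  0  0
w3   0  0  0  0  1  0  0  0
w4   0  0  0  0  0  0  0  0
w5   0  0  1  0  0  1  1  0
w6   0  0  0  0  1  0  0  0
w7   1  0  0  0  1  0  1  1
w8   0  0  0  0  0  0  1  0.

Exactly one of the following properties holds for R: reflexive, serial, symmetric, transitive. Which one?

Reflexive: no — w1 is not related to itself.
Serial: no — w2 has no R-successor.
Symmetric: yes — every pair in R has its reverse in R.
Transitive: no — w1 R w7 and w7 R w5, but not w1 R w5.
Only symmetric holds.

symmetric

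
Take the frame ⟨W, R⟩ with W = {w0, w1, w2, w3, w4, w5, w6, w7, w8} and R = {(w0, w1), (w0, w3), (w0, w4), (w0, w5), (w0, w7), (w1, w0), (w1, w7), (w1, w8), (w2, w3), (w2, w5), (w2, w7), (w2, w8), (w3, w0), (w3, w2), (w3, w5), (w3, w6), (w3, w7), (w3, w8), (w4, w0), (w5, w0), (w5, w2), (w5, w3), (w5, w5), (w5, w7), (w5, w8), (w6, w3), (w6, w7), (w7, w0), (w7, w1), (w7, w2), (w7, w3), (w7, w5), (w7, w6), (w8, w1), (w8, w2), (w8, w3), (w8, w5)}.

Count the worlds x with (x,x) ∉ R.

8

Enumerating: w0, w1, w2, w3, w4, w6, w7, w8.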